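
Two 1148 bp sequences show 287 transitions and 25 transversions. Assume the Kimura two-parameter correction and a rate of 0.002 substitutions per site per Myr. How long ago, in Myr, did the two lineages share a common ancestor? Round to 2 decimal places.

94.99

P = 287/1148 = 0.25 and Q = 25/1148 ≈ 0.021777.
Under the Kimura two-parameter model, d = −½ ln(1 − 2P − Q) − ¼ ln(1 − 2Q).
1 − 2P − Q = 0.478223, giving −½ ln(0.478223) = 0.368839.
1 − 2Q = 0.956446, giving −¼ ln(0.956446) = 0.011133.
d = 0.368839 + 0.011133 = 0.379972.
Under a molecular clock d = 2μt, so t = d/(2μ) = 0.379972 / (2 × 0.002) = 94.99 Myr.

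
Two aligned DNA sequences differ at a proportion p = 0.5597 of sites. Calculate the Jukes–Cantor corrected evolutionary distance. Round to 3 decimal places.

1.029

d = −(3/4) ln(1 − 4p/3) = −0.75 ln(1 − 0.746267) = −0.75 ln(0.253733)
  = −0.75 × (-1.371473) = 1.028605 substitutions/site.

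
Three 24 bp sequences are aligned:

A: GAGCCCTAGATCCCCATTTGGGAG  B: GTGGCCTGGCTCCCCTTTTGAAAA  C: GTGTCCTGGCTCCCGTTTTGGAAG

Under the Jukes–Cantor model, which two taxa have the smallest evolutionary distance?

A–B: 8/24 differ, p = 0.333, d = 0.441.
A–C: 7/24 differ, p = 0.292, d = 0.369.
B–C: 4/24 differ, p = 0.167, d = 0.188.
The smallest distance is between B and C.

B and C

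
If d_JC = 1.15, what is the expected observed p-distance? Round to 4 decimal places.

0.5881

p = (3/4)(1 − e^(−4d/3)) = 0.75 × (1 − e^(-1.533333)) = 0.75 × (1 − 0.215815) = 0.588139.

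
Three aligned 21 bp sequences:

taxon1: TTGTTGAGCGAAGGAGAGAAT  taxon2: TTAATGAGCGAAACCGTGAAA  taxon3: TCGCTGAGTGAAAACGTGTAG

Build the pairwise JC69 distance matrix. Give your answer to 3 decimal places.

d(taxon1,taxon2) = 0.441, d(taxon1,taxon3) = 0.635, d(taxon2,taxon3) = 0.441

taxon1–taxon2: 7/21 sites differ → p ≈ 0.333333, d = −0.75 ln(1 − 0.444444) = 0.440839 ≈ 0.441.
taxon1–taxon3: 9/21 sites differ → p ≈ 0.428571, d = −0.75 ln(1 − 0.571428) = 0.635472 ≈ 0.635.
taxon2–taxon3: 7/21 sites differ → p ≈ 0.333333, d = −0.75 ln(1 − 0.444444) = 0.440839 ≈ 0.441.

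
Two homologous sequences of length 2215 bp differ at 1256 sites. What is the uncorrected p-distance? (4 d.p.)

p = 1256/2215 = 0.567042… ≈ 0.5670 (to 4 d.p.).

0.5670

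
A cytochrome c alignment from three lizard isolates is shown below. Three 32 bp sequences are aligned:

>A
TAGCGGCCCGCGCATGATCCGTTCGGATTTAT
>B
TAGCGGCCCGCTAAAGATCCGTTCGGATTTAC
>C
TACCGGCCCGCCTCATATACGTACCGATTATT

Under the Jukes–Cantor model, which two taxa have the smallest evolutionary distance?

A–B: 4/32 differ, p = 0.125, d = 0.137.
A–C: 11/32 differ, p = 0.344, d = 0.460.
B–C: 11/32 differ, p = 0.344, d = 0.460.
The smallest distance is between A and B.

A and B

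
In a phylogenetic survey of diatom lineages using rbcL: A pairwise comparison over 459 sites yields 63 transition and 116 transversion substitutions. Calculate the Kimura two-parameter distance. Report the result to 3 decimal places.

P = 63/459 ≈ 0.137255 and Q = 116/459 ≈ 0.252723.
Under the Kimura two-parameter model, d = −½ ln(1 − 2P − Q) − ¼ ln(1 − 2Q).
1 − 2P − Q = 0.472767, giving −½ ln(0.472767) = 0.374576.
1 − 2Q = 0.494554, giving −¼ ln(0.494554) = 0.176025.
d = 0.374576 + 0.176025 = 0.550601.

0.551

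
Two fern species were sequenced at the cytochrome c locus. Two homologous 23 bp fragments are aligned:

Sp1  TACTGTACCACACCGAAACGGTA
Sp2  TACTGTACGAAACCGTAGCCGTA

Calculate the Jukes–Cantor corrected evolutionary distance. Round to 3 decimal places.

0.257

The sequences differ at 5 of 23 sites (9, 11, 16, 18, 20), so p = 5/23 ≈ 0.217391.
d = −(3/4) ln(1 − 4p/3) = −0.75 ln(1 − 0.289855) = −0.75 ln(0.710145)
  = −0.75 × (-0.342286) = 0.256715 substitutions/site.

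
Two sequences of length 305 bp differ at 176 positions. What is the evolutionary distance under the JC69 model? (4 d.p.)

1.1003

p = 176/305 ≈ 0.577049.
d = −(3/4) ln(1 − 4p/3) = −0.75 ln(1 − 0.769399) = −0.75 ln(0.230601)
  = −0.75 × (-1.467066) = 1.100300 substitutions/site.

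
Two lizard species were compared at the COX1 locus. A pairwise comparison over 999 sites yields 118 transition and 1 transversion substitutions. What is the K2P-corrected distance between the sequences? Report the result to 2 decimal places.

0.14

P = 118/999 ≈ 0.118118 and Q = 1/999 ≈ 0.001001.
Under the Kimura two-parameter model, d = −½ ln(1 − 2P − Q) − ¼ ln(1 − 2Q).
1 − 2P − Q = 0.762763, giving −½ ln(0.762763) = 0.135404.
1 − 2Q = 0.997998, giving −¼ ln(0.997998) = 0.000501.
d = 0.135404 + 0.000501 = 0.135905.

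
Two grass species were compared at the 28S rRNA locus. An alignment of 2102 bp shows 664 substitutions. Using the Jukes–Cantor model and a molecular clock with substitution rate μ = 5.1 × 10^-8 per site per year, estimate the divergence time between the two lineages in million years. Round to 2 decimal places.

p = 664/2102 ≈ 0.31589.
d = −(3/4) ln(1 − 4p/3) = −0.75 ln(1 − 0.421187) = −0.75 ln(0.578813)
  = −0.75 × (-0.546776) = 0.410082 substitutions/site.
Under a molecular clock d = 2μt, so t = d/(2μ) = 0.410082 / (2 × 5.1 × 10^-8) = 4.02 million years.

4.02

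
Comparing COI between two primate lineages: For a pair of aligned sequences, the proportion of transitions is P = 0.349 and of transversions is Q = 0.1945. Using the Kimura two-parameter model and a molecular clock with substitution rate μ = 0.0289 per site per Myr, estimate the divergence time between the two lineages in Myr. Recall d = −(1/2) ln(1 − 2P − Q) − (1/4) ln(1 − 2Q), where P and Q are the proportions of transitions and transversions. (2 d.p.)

Under the Kimura two-parameter model, d = −½ ln(1 − 2P − Q) − ¼ ln(1 − 2Q).
1 − 2P − Q = 0.1075, giving −½ ln(0.1075) = 1.115132.
1 − 2Q = 0.611, giving −¼ ln(0.611) = 0.123165.
d = 1.115132 + 0.123165 = 1.238297.
Under a molecular clock d = 2μt, so t = d/(2μ) = 1.238297 / (2 × 0.0289) = 21.42 Myr.

21.42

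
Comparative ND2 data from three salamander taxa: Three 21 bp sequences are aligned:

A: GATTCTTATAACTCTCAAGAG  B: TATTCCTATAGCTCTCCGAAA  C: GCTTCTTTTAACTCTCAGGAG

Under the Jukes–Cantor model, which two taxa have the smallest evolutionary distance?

A–B: 7/21 differ, p = 0.333, d = 0.441.
A–C: 3/21 differ, p = 0.143, d = 0.158.
B–C: 8/21 differ, p = 0.381, d = 0.532.
The smallest distance is between A and C.

A and C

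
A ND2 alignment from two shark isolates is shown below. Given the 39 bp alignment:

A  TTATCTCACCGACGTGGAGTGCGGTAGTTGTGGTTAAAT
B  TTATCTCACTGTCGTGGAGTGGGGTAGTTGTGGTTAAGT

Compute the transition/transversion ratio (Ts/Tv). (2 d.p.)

1.00

Transitions are A↔G and C↔T; transversions are all other mismatches.
Transitions: 2. Transversions: 2.
R = 2/2 = 1.00.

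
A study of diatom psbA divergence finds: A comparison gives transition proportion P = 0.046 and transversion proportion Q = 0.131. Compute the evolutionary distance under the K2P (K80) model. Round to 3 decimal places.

Under the Kimura two-parameter model, d = −½ ln(1 − 2P − Q) − ¼ ln(1 − 2Q).
1 − 2P − Q = 0.777, giving −½ ln(0.777) = 0.126157.
1 − 2Q = 0.738, giving −¼ ln(0.738) = 0.075953.
d = 0.126157 + 0.075953 = 0.202110.

0.202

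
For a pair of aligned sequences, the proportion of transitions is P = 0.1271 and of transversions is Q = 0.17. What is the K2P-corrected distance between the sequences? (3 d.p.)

Under the Kimura two-parameter model, d = −½ ln(1 − 2P − Q) − ¼ ln(1 − 2Q).
1 − 2P − Q = 0.5758, giving −½ ln(0.5758) = 0.275997.
1 − 2Q = 0.66, giving −¼ ln(0.66) = 0.103879.
d = 0.275997 + 0.103879 = 0.379876.

0.380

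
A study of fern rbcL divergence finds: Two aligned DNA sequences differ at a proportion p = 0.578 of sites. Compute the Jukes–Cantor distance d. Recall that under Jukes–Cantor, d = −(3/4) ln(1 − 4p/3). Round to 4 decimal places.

1.1044

d = −(3/4) ln(1 − 4p/3) = −0.75 ln(1 − 0.770667) = −0.75 ln(0.229333)
  = −0.75 × (-1.472580) = 1.104435 substitutions/site.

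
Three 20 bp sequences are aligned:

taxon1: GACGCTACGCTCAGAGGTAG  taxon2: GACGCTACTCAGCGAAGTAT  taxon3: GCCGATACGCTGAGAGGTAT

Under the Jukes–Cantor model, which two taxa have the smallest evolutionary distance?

taxon1 and taxon3

taxon1–taxon2: 6/20 differ, p = 0.300, d = 0.383.
taxon1–taxon3: 4/20 differ, p = 0.200, d = 0.233.
taxon2–taxon3: 6/20 differ, p = 0.300, d = 0.383.
The smallest distance is between taxon1 and taxon3.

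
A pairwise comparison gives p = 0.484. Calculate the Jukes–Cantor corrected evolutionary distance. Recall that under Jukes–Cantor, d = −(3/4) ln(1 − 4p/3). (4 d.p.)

d = −(3/4) ln(1 − 4p/3) = −0.75 ln(1 − 0.645333) = −0.75 ln(0.354667)
  = −0.75 × (-1.036576) = 0.777432 substitutions/site.

0.7774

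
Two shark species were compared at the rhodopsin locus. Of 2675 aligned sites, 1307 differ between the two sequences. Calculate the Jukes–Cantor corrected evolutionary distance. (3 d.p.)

0.791

p = 1307/2675 ≈ 0.488598.
d = −(3/4) ln(1 − 4p/3) = −0.75 ln(1 − 0.651464) = −0.75 ln(0.348536)
  = −0.75 × (-1.054014) = 0.790511 substitutions/site.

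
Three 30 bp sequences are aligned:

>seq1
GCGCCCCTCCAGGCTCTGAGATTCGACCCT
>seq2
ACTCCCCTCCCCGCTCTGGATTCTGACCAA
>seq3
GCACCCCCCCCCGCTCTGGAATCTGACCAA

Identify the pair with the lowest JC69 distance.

seq2 and seq3

seq1–seq2: 11/30 differ, p = 0.367, d = 0.503.
seq1–seq3: 10/30 differ, p = 0.333, d = 0.441.
seq2–seq3: 4/30 differ, p = 0.133, d = 0.147.
The smallest distance is between seq2 and seq3.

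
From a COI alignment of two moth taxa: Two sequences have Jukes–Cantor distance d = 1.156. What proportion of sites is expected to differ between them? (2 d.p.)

p = (3/4)(1 − e^(−4d/3)) = 0.75 × (1 − e^(-1.541333)) = 0.75 × (1 − 0.214096) = 0.589428.

0.59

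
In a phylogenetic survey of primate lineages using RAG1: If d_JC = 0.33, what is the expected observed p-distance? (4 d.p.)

p = (3/4)(1 − e^(−4d/3)) = 0.75 × (1 − e^(-0.44)) = 0.75 × (1 − 0.644036) = 0.266973.

0.2670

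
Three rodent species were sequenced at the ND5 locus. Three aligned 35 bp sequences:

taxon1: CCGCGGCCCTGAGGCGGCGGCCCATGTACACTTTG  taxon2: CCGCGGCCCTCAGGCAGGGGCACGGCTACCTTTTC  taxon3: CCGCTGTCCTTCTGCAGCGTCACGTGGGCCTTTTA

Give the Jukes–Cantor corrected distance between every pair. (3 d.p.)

d(taxon1,taxon2) = 0.360, d(taxon1,taxon3) = 0.572, d(taxon2,taxon3) = 0.458

taxon1–taxon2: 10/35 sites differ → p ≈ 0.285714, d = −0.75 ln(1 − 0.380952) = 0.359679 ≈ 0.360.
taxon1–taxon3: 14/35 sites differ → p = 0.4, d = −0.75 ln(1 − 0.533333) = 0.571605 ≈ 0.572.
taxon2–taxon3: 12/35 sites differ → p ≈ 0.342857, d = −0.75 ln(1 − 0.457143) = 0.458182 ≈ 0.458.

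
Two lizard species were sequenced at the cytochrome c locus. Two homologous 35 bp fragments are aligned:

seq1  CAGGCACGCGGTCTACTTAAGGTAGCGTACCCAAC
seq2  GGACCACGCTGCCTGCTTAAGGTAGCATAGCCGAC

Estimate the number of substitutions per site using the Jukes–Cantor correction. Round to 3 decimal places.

0.360

The sequences differ at 10 of 35 sites (1, 2, 3, 4, 10, 12, 15, 27, 30, 33), so p = 10/35 ≈ 0.285714.
d = −(3/4) ln(1 − 4p/3) = −0.75 ln(1 − 0.380952) = −0.75 ln(0.619048)
  = −0.75 × (-0.479572) = 0.359679 substitutions/site.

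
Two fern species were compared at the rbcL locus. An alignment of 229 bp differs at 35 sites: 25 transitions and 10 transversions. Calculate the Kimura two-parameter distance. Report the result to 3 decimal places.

P = 25/229 ≈ 0.10917 and Q = 10/229 ≈ 0.043668.
Under the Kimura two-parameter model, d = −½ ln(1 − 2P − Q) − ¼ ln(1 − 2Q).
1 − 2P − Q = 0.737992, giving −½ ln(0.737992) = 0.151911.
1 − 2Q = 0.912664, giving −¼ ln(0.912664) = 0.022847.
d = 0.151911 + 0.022847 = 0.174758.

0.175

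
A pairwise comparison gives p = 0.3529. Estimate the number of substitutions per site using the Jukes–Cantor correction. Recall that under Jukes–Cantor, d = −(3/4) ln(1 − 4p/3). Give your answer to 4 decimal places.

d = −(3/4) ln(1 − 4p/3) = −0.75 ln(1 − 0.470533) = −0.75 ln(0.529467)
  = −0.75 × (-0.635884) = 0.476913 substitutions/site.

0.4769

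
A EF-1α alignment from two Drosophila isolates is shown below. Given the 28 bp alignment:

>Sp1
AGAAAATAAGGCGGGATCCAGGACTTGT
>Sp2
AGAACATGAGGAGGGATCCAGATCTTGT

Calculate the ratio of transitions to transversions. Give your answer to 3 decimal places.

0.667

Transitions are A↔G and C↔T; transversions are all other mismatches.
Transitions: 2. Transversions: 3.
R = 2/3 = 0.666666… ≈ 0.667 (to 3 d.p.).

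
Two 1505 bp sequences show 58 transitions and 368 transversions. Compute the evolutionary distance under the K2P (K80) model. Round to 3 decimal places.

P = 58/1505 ≈ 0.038538 and Q = 368/1505 ≈ 0.244518.
Under the Kimura two-parameter model, d = −½ ln(1 − 2P − Q) − ¼ ln(1 − 2Q).
1 − 2P − Q = 0.678406, giving −½ ln(0.678406) = 0.194005.
1 − 2Q = 0.510964, giving −¼ ln(0.510964) = 0.167864.
d = 0.194005 + 0.167864 = 0.361869.

0.362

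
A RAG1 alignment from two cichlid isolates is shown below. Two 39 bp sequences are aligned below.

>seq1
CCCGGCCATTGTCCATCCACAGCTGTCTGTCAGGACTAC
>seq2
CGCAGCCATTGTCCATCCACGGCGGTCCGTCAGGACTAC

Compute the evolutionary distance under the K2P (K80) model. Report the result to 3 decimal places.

Of 39 sites, 3 differences are transitions and 2 are transversions, so P = 3/39 ≈ 0.076923 and Q = 2/39 ≈ 0.051282.
Under the Kimura two-parameter model, d = −½ ln(1 − 2P − Q) − ¼ ln(1 − 2Q).
1 − 2P − Q = 0.794872, giving −½ ln(0.794872) = 0.114787.
1 − 2Q = 0.897436, giving −¼ ln(0.897436) = 0.027053.
d = 0.114787 + 0.027053 = 0.141840.

0.142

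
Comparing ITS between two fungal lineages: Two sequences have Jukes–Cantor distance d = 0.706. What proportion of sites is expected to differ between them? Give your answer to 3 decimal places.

0.457

p = (3/4)(1 − e^(−4d/3)) = 0.75 × (1 − e^(-0.941333)) = 0.75 × (1 − 0.390107) = 0.457420.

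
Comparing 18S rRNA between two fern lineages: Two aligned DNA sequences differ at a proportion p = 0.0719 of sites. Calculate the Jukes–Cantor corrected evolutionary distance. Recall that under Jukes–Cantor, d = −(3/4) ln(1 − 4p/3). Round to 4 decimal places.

0.0756

d = −(3/4) ln(1 − 4p/3) = −0.75 ln(1 − 0.095867) = −0.75 ln(0.904133)
  = −0.75 × (-0.100779) = 0.075584 substitutions/site.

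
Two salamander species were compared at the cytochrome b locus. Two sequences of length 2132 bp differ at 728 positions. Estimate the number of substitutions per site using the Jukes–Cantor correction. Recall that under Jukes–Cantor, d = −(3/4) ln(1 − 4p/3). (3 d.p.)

0.456

p = 728/2132 ≈ 0.341463.
d = −(3/4) ln(1 − 4p/3) = −0.75 ln(1 − 0.455284) = −0.75 ln(0.544716)
  = −0.75 × (-0.607491) = 0.455618 substitutions/site.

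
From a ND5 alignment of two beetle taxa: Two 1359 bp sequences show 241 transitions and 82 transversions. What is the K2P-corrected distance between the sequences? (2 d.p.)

0.30

P = 241/1359 ≈ 0.177336 and Q = 82/1359 ≈ 0.060338.
Under the Kimura two-parameter model, d = −½ ln(1 − 2P − Q) − ¼ ln(1 − 2Q).
1 − 2P − Q = 0.58499, giving −½ ln(0.58499) = 0.268080.
1 − 2Q = 0.879324, giving −¼ ln(0.879324) = 0.032150.
d = 0.268080 + 0.032150 = 0.300230.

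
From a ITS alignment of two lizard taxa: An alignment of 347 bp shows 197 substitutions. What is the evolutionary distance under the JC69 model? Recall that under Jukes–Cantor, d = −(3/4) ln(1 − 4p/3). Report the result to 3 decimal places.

p = 197/347 ≈ 0.567723.
d = −(3/4) ln(1 − 4p/3) = −0.75 ln(1 − 0.756964) = −0.75 ln(0.243036)
  = −0.75 × (-1.414546) = 1.060910 substitutions/site.

1.061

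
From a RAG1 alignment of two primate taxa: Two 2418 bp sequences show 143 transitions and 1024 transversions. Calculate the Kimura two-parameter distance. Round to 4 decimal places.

P = 143/2418 ≈ 0.05914 and Q = 1024/2418 ≈ 0.42349.
Under the Kimura two-parameter model, d = −½ ln(1 − 2P − Q) − ¼ ln(1 − 2Q).
1 − 2P − Q = 0.45823, giving −½ ln(0.45823) = 0.390192.
1 − 2Q = 0.15302, giving −¼ ln(0.15302) = 0.469297.
d = 0.390192 + 0.469297 = 0.859489.

0.8595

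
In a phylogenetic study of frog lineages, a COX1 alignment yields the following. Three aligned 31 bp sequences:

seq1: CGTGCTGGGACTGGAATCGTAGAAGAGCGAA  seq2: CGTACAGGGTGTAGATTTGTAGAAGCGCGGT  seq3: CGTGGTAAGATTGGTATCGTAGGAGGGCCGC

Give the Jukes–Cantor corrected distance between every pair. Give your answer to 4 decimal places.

d(seq1,seq2) = 0.4217, d(seq1,seq3) = 0.4217, d(seq2,seq3) = 0.7771

seq1–seq2: 10/31 sites differ → p ≈ 0.322581, d = −0.75 ln(1 − 0.430108) = 0.421731 ≈ 0.4217.
seq1–seq3: 10/31 sites differ → p ≈ 0.322581, d = −0.75 ln(1 − 0.430108) = 0.421731 ≈ 0.4217.
seq2–seq3: 15/31 sites differ → p ≈ 0.483871, d = −0.75 ln(1 − 0.645161) = 0.777068 ≈ 0.7771.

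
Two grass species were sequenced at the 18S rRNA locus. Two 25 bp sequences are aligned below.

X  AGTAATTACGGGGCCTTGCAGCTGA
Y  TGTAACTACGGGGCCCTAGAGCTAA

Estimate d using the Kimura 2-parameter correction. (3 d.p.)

0.299

Of 25 sites, 4 differences are transitions and 2 are transversions, so P = 4/25 = 0.16 and Q = 2/25 = 0.08.
Under the Kimura two-parameter model, d = −½ ln(1 − 2P − Q) − ¼ ln(1 − 2Q).
1 − 2P − Q = 0.6, giving −½ ln(0.6) = 0.255413.
1 − 2Q = 0.84, giving −¼ ln(0.84) = 0.043588.
d = 0.255413 + 0.043588 = 0.299001.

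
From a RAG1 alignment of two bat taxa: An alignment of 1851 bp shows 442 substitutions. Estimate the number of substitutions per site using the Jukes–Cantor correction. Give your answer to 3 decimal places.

p = 442/1851 ≈ 0.23879.
d = −(3/4) ln(1 − 4p/3) = −0.75 ln(1 − 0.318387) = −0.75 ln(0.681613)
  = −0.75 × (-0.383293) = 0.287470 substitutions/site.

0.287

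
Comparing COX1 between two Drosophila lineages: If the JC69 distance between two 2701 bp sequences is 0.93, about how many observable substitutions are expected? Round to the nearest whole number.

Invert JC69: p = (3/4)(1 − e^(−4d/3)) = 0.75 × (1 − e^(-1.24)) = 0.75 × (1 − 0.289384) = 0.532962.
Expected differing sites = pL ≈ 0.532962 × 2701 = 1439.530362 ≈ 1440.

1440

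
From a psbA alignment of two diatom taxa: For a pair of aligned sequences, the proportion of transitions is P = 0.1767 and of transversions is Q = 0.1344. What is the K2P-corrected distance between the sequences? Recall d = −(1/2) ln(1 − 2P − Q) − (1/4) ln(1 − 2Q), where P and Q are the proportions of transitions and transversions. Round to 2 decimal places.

Under the Kimura two-parameter model, d = −½ ln(1 − 2P − Q) − ¼ ln(1 − 2Q).
1 − 2P − Q = 0.5122, giving −½ ln(0.5122) = 0.334520.
1 − 2Q = 0.7312, giving −¼ ln(0.7312) = 0.078267.
d = 0.334520 + 0.078267 = 0.412787.

0.41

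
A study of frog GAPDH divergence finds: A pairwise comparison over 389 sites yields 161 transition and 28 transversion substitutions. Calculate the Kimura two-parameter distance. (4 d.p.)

P = 161/389 ≈ 0.413882 and Q = 28/389 ≈ 0.071979.
Under the Kimura two-parameter model, d = −½ ln(1 − 2P − Q) − ¼ ln(1 − 2Q).
1 − 2P − Q = 0.100257, giving −½ ln(0.100257) = 1.150009.
1 − 2Q = 0.856042, giving −¼ ln(0.856042) = 0.038859.
d = 1.150009 + 0.038859 = 1.188868.

1.1889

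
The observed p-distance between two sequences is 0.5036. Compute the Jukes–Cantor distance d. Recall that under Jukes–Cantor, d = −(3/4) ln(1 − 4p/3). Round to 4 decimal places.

0.8348

d = −(3/4) ln(1 − 4p/3) = −0.75 ln(1 − 0.671467) = −0.75 ln(0.328533)
  = −0.75 × (-1.113118) = 0.834839 substitutions/site.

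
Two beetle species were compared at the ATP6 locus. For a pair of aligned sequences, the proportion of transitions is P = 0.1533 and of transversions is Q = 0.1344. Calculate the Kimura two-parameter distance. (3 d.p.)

Under the Kimura two-parameter model, d = −½ ln(1 − 2P − Q) − ¼ ln(1 − 2Q).
1 − 2P − Q = 0.559, giving −½ ln(0.559) = 0.290803.
1 − 2Q = 0.7312, giving −¼ ln(0.7312) = 0.078267.
d = 0.290803 + 0.078267 = 0.369070.

0.369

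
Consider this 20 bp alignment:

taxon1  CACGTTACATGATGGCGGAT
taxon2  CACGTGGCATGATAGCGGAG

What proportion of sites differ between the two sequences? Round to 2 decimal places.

0.20

The sequences differ at 4 of 20 positions (sites 6, 7, 14, 20).
p = 4/20 = 0.20.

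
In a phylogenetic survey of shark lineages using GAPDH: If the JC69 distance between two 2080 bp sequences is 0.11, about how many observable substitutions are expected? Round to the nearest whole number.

213

Invert JC69: p = (3/4)(1 − e^(−4d/3)) = 0.75 × (1 − e^(-0.146667)) = 0.75 × (1 − 0.863582) = 0.102314.
Expected differing sites = pL ≈ 0.102314 × 2080 = 212.81312 ≈ 213.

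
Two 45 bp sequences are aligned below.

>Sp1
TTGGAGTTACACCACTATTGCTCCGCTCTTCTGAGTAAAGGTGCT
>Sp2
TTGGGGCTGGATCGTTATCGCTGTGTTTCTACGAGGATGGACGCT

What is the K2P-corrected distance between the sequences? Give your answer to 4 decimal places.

0.8149

Of 45 sites, 15 differences are transitions and 5 are transversions, so P = 15/45 ≈ 0.333333 and Q = 5/45 ≈ 0.111111.
Under the Kimura two-parameter model, d = −½ ln(1 − 2P − Q) − ¼ ln(1 − 2Q).
1 − 2P − Q = 0.222223, giving −½ ln(0.222223) = 0.752037.
1 − 2Q = 0.777778, giving −¼ ln(0.777778) = 0.062829.
d = 0.752037 + 0.062829 = 0.814866.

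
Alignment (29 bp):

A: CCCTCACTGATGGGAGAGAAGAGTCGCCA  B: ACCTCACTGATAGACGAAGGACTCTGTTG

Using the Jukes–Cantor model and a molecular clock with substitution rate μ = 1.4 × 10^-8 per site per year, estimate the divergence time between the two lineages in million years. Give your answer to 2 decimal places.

The sequences differ at 15 of 29 sites, so p = 15/29 ≈ 0.517241.
d = −(3/4) ln(1 − 4p/3) = −0.75 ln(1 − 0.689655) = −0.75 ln(0.310345)
  = −0.75 × (-1.170071) = 0.877553 substitutions/site.
Under a molecular clock d = 2μt, so t = d/(2μ) = 0.877553 / (2 × 1.4 × 10^-8) = 31.34 million years.

31.34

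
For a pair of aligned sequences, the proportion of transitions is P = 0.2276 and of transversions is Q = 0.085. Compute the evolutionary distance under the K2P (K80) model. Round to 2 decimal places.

0.44

Under the Kimura two-parameter model, d = −½ ln(1 − 2P − Q) − ¼ ln(1 − 2Q).
1 − 2P − Q = 0.4598, giving −½ ln(0.4598) = 0.388482.
1 − 2Q = 0.83, giving −¼ ln(0.83) = 0.046582.
d = 0.388482 + 0.046582 = 0.435064.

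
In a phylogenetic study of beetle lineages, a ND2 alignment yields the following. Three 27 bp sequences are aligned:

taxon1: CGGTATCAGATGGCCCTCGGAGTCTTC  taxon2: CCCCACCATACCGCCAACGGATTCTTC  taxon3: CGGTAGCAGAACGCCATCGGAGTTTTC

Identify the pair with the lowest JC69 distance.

taxon1–taxon2: 10/27 differ, p = 0.370, d = 0.511.
taxon1–taxon3: 5/27 differ, p = 0.185, d = 0.213.
taxon2–taxon3: 9/27 differ, p = 0.333, d = 0.441.
The smallest distance is between taxon1 and taxon3.

taxon1 and taxon3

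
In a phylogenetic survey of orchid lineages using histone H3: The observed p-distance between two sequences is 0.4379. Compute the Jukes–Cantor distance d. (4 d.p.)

d = −(3/4) ln(1 − 4p/3) = −0.75 ln(1 − 0.583867) = −0.75 ln(0.416133)
  = −0.75 × (-0.876750) = 0.657563 substitutions/site.

0.6576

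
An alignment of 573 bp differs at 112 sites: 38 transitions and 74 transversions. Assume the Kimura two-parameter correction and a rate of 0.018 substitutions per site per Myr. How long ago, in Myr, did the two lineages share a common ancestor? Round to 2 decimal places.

P = 38/573 ≈ 0.066318 and Q = 74/573 ≈ 0.129145.
Under the Kimura two-parameter model, d = −½ ln(1 − 2P − Q) − ¼ ln(1 − 2Q).
1 − 2P − Q = 0.738219, giving −½ ln(0.738219) = 0.151757.
1 − 2Q = 0.74171, giving −¼ ln(0.74171) = 0.074699.
d = 0.151757 + 0.074699 = 0.226456.
Under a molecular clock d = 2μt, so t = d/(2μ) = 0.226456 / (2 × 0.018) = 6.29 Myr.

6.29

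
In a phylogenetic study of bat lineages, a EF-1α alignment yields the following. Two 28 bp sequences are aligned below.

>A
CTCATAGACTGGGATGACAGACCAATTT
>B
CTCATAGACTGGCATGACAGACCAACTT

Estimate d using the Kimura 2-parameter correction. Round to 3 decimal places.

0.075

Of 28 sites, 1 differences are transitions and 1 are transversions, so P = 1/28 ≈ 0.035714 and Q = 1/28 ≈ 0.035714.
Under the Kimura two-parameter model, d = −½ ln(1 − 2P − Q) − ¼ ln(1 − 2Q).
1 − 2P − Q = 0.892858, giving −½ ln(0.892858) = 0.056664.
1 − 2Q = 0.928572, giving −¼ ln(0.928572) = 0.018527.
d = 0.056664 + 0.018527 = 0.075191.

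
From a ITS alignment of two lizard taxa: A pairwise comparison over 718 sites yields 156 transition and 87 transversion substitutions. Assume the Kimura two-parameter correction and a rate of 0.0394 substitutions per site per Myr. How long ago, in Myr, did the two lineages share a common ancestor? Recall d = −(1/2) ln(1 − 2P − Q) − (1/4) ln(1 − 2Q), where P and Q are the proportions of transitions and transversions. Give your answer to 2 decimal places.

P = 156/718 ≈ 0.21727 and Q = 87/718 ≈ 0.12117.
Under the Kimura two-parameter model, d = −½ ln(1 − 2P − Q) − ¼ ln(1 − 2Q).
1 − 2P − Q = 0.44429, giving −½ ln(0.44429) = 0.405639.
1 − 2Q = 0.75766, giving −¼ ln(0.75766) = 0.069380.
d = 0.405639 + 0.069380 = 0.475019.
Under a molecular clock d = 2μt, so t = d/(2μ) = 0.475019 / (2 × 0.0394) = 6.03 Myr.

6.03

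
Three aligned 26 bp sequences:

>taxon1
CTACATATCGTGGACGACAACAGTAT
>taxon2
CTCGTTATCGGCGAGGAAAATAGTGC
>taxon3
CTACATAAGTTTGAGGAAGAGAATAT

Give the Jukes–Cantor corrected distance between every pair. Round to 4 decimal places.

taxon1–taxon2: 10/26 sites differ → p ≈ 0.384615, d = −0.75 ln(1 − 0.51282) = 0.539341 ≈ 0.5393.
taxon1–taxon3: 9/26 sites differ → p ≈ 0.346154, d = −0.75 ln(1 − 0.461539) = 0.464280 ≈ 0.4643.
taxon2–taxon3: 13/26 sites differ → p = 0.5, d = −0.75 ln(1 − 0.666667) = 0.823960 ≈ 0.8240.

d(taxon1,taxon2) = 0.5393, d(taxon1,taxon3) = 0.4643, d(taxon2,taxon3) = 0.8240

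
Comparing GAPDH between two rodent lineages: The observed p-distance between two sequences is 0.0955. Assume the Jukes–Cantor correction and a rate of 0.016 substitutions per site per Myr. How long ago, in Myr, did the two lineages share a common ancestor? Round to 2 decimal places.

3.19

d = −(3/4) ln(1 − 4p/3) = −0.75 ln(1 − 0.127333) = −0.75 ln(0.872667)
  = −0.75 × (-0.136201) = 0.102151 substitutions/site.
Under a molecular clock d = 2μt, so t = d/(2μ) = 0.102151 / (2 × 0.016) = 3.19 Myr.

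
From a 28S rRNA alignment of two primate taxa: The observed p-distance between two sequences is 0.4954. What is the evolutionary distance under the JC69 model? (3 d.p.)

d = −(3/4) ln(1 − 4p/3) = −0.75 ln(1 − 0.660533) = −0.75 ln(0.339467)
  = −0.75 × (-1.080379) = 0.810284 substitutions/site.

0.810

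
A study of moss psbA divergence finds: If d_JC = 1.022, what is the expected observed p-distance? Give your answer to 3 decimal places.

p = (3/4)(1 − e^(−4d/3)) = 0.75 × (1 − e^(-1.362667)) = 0.75 × (1 − 0.255977) = 0.558017.

0.558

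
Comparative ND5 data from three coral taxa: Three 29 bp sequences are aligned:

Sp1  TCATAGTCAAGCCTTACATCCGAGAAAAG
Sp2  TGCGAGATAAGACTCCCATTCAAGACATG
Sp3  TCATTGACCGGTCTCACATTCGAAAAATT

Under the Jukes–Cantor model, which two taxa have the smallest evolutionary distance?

Sp1 and Sp3

Sp1–Sp2: 12/29 differ, p = 0.414, d = 0.602.
Sp1–Sp3: 10/29 differ, p = 0.345, d = 0.462.
Sp2–Sp3: 13/29 differ, p = 0.448, d = 0.683.
The smallest distance is between Sp1 and Sp3.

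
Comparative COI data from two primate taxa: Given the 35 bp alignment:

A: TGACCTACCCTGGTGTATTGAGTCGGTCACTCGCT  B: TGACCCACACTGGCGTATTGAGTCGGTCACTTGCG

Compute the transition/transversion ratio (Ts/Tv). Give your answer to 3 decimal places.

Transitions are A↔G and C↔T; transversions are all other mismatches.
Transitions: 3. Transversions: 2.
R = 3/2 = 1.500.

1.500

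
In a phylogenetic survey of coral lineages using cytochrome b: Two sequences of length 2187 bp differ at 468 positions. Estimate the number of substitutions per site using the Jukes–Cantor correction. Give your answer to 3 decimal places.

p = 468/2187 ≈ 0.213992.
d = −(3/4) ln(1 − 4p/3) = −0.75 ln(1 − 0.285323) = −0.75 ln(0.714677)
  = −0.75 × (-0.335925) = 0.251944 substitutions/site.

0.252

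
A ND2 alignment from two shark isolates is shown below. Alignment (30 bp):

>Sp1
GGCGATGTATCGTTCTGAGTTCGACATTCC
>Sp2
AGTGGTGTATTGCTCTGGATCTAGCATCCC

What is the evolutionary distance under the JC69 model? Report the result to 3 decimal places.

0.572

The sequences differ at 12 of 30 sites, so p = 12/30 = 0.4.
d = −(3/4) ln(1 − 4p/3) = −0.75 ln(1 − 0.533333) = −0.75 ln(0.466667)
  = −0.75 × (-0.762139) = 0.571604 substitutions/site.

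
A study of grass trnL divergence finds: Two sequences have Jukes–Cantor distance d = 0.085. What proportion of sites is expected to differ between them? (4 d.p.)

p = (3/4)(1 − e^(−4d/3)) = 0.75 × (1 − e^(-0.113333)) = 0.75 × (1 − 0.892853) = 0.080360.

0.0804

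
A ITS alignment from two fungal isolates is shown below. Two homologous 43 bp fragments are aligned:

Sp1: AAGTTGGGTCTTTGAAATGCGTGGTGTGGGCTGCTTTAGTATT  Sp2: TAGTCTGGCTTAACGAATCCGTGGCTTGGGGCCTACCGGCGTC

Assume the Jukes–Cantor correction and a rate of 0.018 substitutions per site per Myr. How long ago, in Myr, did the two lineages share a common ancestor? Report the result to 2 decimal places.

The sequences differ at 23 of 43 sites, so p = 23/43 ≈ 0.534884.
d = −(3/4) ln(1 − 4p/3) = −0.75 ln(1 − 0.713179) = −0.75 ln(0.286821)
  = −0.75 × (-1.248897) = 0.936673 substitutions/site.
Under a molecular clock d = 2μt, so t = d/(2μ) = 0.936673 / (2 × 0.018) = 26.02 Myr.

26.02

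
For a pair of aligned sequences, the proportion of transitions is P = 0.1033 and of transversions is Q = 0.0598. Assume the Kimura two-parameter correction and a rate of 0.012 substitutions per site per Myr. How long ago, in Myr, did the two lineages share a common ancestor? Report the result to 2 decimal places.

Under the Kimura two-parameter model, d = −½ ln(1 − 2P − Q) − ¼ ln(1 − 2Q).
1 − 2P − Q = 0.7336, giving −½ ln(0.7336) = 0.154896.
1 − 2Q = 0.8804, giving −¼ ln(0.8804) = 0.031845.
d = 0.154896 + 0.031845 = 0.186741.
Under a molecular clock d = 2μt, so t = d/(2μ) = 0.186741 / (2 × 0.012) = 7.78 Myr.

7.78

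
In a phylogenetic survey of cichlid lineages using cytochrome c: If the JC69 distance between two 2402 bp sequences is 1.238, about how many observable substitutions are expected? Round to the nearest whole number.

Invert JC69: p = (3/4)(1 − e^(−4d/3)) = 0.75 × (1 − e^(-1.650667)) = 0.75 × (1 − 0.191922) = 0.606059.
Expected differing sites = pL ≈ 0.606059 × 2402 = 1455.753718 ≈ 1456.

1456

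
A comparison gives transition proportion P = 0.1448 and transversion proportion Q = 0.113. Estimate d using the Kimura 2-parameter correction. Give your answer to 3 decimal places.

0.322

Under the Kimura two-parameter model, d = −½ ln(1 − 2P − Q) − ¼ ln(1 − 2Q).
1 − 2P − Q = 0.5974, giving −½ ln(0.5974) = 0.257584.
1 − 2Q = 0.774, giving −¼ ln(0.774) = 0.064046.
d = 0.257584 + 0.064046 = 0.321630.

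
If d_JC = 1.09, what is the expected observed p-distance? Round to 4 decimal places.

0.5747

p = (3/4)(1 − e^(−4d/3)) = 0.75 × (1 − e^(-1.453333)) = 0.75 × (1 − 0.233790) = 0.574658.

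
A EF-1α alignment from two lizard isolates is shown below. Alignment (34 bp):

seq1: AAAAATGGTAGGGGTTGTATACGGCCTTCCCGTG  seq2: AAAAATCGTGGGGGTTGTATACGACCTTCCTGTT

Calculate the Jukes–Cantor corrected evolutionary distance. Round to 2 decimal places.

0.16

The sequences differ at 5 of 34 sites (7, 10, 24, 31, 34), so p = 5/34 ≈ 0.147059.
d = −(3/4) ln(1 − 4p/3) = −0.75 ln(1 − 0.196079) = −0.75 ln(0.803921)
  = −0.75 × (-0.218254) = 0.163691 substitutions/site.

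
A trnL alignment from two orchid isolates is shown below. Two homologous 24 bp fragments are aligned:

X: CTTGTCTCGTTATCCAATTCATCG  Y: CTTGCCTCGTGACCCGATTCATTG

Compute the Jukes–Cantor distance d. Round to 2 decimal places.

The sequences differ at 5 of 24 sites (5, 11, 13, 16, 23), so p = 5/24 ≈ 0.208333.
d = −(3/4) ln(1 − 4p/3) = −0.75 ln(1 − 0.277777) = −0.75 ln(0.722223)
  = −0.75 × (-0.325421) = 0.244066 substitutions/site.

0.24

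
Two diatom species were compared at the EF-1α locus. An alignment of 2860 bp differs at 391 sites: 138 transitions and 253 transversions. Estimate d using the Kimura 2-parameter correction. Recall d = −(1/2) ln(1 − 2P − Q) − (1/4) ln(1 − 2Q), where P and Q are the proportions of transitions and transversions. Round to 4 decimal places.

P = 138/2860 ≈ 0.048252 and Q = 253/2860 ≈ 0.088462.
Under the Kimura two-parameter model, d = −½ ln(1 − 2P − Q) − ¼ ln(1 − 2Q).
1 − 2P − Q = 0.815034, giving −½ ln(0.815034) = 0.102263.
1 − 2Q = 0.823076, giving −¼ ln(0.823076) = 0.048677.
d = 0.102263 + 0.048677 = 0.150940.

0.1509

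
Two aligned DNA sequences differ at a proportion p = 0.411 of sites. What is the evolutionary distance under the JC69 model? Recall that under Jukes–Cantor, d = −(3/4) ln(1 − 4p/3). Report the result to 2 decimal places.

d = −(3/4) ln(1 − 4p/3) = −0.75 ln(1 − 0.548) = −0.75 ln(0.452)
  = −0.75 × (-0.794073) = 0.595555 substitutions/site.

0.60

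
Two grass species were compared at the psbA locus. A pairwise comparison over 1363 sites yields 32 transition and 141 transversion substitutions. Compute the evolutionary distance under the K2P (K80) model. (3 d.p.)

0.139

P = 32/1363 ≈ 0.023478 and Q = 141/1363 ≈ 0.103448.
Under the Kimura two-parameter model, d = −½ ln(1 − 2P − Q) − ¼ ln(1 − 2Q).
1 − 2P − Q = 0.849596, giving −½ ln(0.849596) = 0.081497.
1 − 2Q = 0.793104, giving −¼ ln(0.793104) = 0.057950.
d = 0.081497 + 0.057950 = 0.139447.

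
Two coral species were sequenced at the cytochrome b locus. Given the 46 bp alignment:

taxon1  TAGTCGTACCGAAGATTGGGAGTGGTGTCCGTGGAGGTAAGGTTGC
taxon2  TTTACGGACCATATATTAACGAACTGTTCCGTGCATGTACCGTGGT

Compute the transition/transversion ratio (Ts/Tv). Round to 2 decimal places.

Transitions are A↔G and C↔T; transversions are all other mismatches.
Transitions: 6. Transversions: 17.
R = 6/17 = 0.352941… ≈ 0.35 (to 2 d.p.).

0.35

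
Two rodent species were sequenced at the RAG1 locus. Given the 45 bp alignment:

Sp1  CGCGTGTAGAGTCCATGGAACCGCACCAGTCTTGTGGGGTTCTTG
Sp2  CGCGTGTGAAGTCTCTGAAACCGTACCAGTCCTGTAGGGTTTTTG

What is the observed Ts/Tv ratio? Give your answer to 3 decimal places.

Transitions are A↔G and C↔T; transversions are all other mismatches.
Transitions: 8. Transversions: 1.
R = 8/1 = 8.000.

8.000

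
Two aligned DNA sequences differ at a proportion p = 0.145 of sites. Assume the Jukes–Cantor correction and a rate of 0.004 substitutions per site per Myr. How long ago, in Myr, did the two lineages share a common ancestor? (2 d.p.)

20.14

d = −(3/4) ln(1 − 4p/3) = −0.75 ln(1 − 0.193333) = −0.75 ln(0.806667)
  = −0.75 × (-0.214844) = 0.161133 substitutions/site.
Under a molecular clock d = 2μt, so t = d/(2μ) = 0.161133 / (2 × 0.004) = 20.14 Myr.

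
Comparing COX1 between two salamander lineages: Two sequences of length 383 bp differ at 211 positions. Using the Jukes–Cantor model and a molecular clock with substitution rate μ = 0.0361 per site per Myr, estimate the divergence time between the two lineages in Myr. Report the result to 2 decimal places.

13.78

p = 211/383 ≈ 0.550914.
d = −(3/4) ln(1 − 4p/3) = −0.75 ln(1 − 0.734552) = −0.75 ln(0.265448)
  = −0.75 × (-1.326336) = 0.994752 substitutions/site.
Under a molecular clock d = 2μt, so t = d/(2μ) = 0.994752 / (2 × 0.0361) = 13.78 Myr.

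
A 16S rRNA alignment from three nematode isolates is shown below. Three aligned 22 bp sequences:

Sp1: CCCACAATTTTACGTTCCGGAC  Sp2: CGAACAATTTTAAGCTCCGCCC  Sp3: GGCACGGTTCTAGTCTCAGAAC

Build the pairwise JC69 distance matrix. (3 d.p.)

d(Sp1,Sp2) = 0.339, d(Sp1,Sp3) = 0.699, d(Sp2,Sp3) = 0.699

Sp1–Sp2: 6/22 sites differ → p ≈ 0.272727, d = −0.75 ln(1 − 0.363636) = 0.338988 ≈ 0.339.
Sp1–Sp3: 10/22 sites differ → p ≈ 0.454545, d = −0.75 ln(1 − 0.60606) = 0.698667 ≈ 0.699.
Sp2–Sp3: 10/22 sites differ → p ≈ 0.454545, d = −0.75 ln(1 − 0.60606) = 0.698667 ≈ 0.699.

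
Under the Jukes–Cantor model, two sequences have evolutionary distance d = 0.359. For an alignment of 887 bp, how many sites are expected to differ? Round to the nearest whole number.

Invert JC69: p = (3/4)(1 − e^(−4d/3)) = 0.75 × (1 − e^(-0.478667)) = 0.75 × (1 − 0.619609) = 0.285293.
Expected differing sites = pL ≈ 0.285293 × 887 = 253.054891 ≈ 253.

253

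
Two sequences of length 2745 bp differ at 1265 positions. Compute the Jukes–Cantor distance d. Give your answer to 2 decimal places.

0.71

p = 1265/2745 ≈ 0.460838.
d = −(3/4) ln(1 − 4p/3) = −0.75 ln(1 − 0.614451) = −0.75 ln(0.385549)
  = −0.75 × (-0.953087) = 0.714815 substitutions/site.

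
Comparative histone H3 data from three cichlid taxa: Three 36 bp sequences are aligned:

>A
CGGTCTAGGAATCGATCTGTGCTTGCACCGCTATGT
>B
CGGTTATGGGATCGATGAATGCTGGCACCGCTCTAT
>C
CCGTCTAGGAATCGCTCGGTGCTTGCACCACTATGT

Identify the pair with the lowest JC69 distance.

A–B: 10/36 differ, p = 0.278, d = 0.347.
A–C: 4/36 differ, p = 0.111, d = 0.120.
B–C: 13/36 differ, p = 0.361, d = 0.493.
The smallest distance is between A and C.

A and C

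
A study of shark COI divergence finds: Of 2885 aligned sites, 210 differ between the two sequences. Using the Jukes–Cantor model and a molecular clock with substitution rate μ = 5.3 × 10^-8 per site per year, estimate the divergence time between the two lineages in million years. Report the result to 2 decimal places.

0.72

p = 210/2885 ≈ 0.07279.
d = −(3/4) ln(1 − 4p/3) = −0.75 ln(1 − 0.097053) = −0.75 ln(0.902947)
  = −0.75 × (-0.102091) = 0.076568 substitutions/site.
Under a molecular clock d = 2μt, so t = d/(2μ) = 0.076568 / (2 × 5.3 × 10^-8) = 0.72 million years.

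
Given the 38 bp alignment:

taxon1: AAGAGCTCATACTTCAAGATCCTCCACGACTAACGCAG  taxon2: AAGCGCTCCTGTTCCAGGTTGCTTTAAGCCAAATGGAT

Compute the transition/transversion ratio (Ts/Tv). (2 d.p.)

0.78

Transitions are A↔G and C↔T; transversions are all other mismatches.
Transitions: 7. Transversions: 9.
R = 7/9 = 0.777777… ≈ 0.78 (to 2 d.p.).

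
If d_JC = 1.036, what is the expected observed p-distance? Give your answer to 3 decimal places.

0.562

p = (3/4)(1 − e^(−4d/3)) = 0.75 × (1 − e^(-1.381333)) = 0.75 × (1 − 0.251243) = 0.561568.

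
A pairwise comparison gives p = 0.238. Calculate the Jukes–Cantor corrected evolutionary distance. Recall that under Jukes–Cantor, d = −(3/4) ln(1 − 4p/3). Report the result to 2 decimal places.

d = −(3/4) ln(1 − 4p/3) = −0.75 ln(1 − 0.317333) = −0.75 ln(0.682667)
  = −0.75 × (-0.381748) = 0.286311 substitutions/site.

0.29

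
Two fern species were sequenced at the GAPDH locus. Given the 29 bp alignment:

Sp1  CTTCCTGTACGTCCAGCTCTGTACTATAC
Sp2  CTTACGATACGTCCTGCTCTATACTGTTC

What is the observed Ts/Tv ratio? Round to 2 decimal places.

0.75

Transitions are A↔G and C↔T; transversions are all other mismatches.
Transitions: 3. Transversions: 4.
R = 3/4 = 0.75.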